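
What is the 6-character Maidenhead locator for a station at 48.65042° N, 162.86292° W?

Shift to the Maidenhead origin (180°W, 90°S): lon 17.1371, lat 138.6504.
Field (20°×10°, letters A–R): 17.1371/20 → 0 → A, 138.6504/10 → 13 → N; chars AN.
Square (2°×1°, digits 0–9): 17.1371/2 → 8, 8.6504/1 → 8; chars 88.
Subsquare (5′×2.5′, letters a–x): 1.1371/0.0833333 → 13 → n, 0.6504/0.0416667 → 15 → p; chars np.

AN88np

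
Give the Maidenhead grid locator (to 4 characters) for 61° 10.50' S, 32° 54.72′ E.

KC68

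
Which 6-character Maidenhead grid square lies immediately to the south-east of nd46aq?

Longitude subsquare a = 0; +1 → 1 = b.
Latitude subsquare q = 16; −1 → 15 = p.

ND46bp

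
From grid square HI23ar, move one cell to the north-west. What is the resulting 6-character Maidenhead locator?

HI13xs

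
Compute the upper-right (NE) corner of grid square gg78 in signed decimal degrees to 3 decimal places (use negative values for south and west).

Field G=6, G=6: +6·20° lon, +6·10° lat → SW at lon -60°, lat -30°.
Square 7, 8: +7·2° lon, +8·1° lat → SW at lon -46°, lat -22°.
Cell spans 2° lon × 1° lat. NE corner is SW corner plus one full cell.
latitude -21.000, longitude -44.000.

-21.000, -44.000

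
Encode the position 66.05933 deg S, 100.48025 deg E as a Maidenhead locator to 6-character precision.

OC03fw

Shift to the Maidenhead origin (180°W, 90°S): lon 280.4803, lat 23.9407.
Field: lon ⌊280.4803/20⌋ = 14 → O; lat ⌊23.9407/10⌋ = 2 → C.
Square: lon ⌊0.4803/2⌋ = 0; lat ⌊3.9407/1⌋ = 3.
Subsquare: lon ⌊0.4803/0.0833333⌋ = 5 → f; lat ⌊0.9407/0.0416667⌋ = 22 → w.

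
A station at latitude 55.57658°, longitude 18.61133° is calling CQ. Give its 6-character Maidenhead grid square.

Add 180° to longitude and 90° to latitude: 198.6113, 145.5766.
Field: 198.6113/20 → 9 → J, 145.5766/10 → 14 → O; chars JO.
Square: 18.6113/2 → 9, 5.5766/1 → 5; chars 95.
Subsquare: 0.6113/0.0833333 → 7 → h, 0.5766/0.0416667 → 13 → n; chars hn.

JO95hn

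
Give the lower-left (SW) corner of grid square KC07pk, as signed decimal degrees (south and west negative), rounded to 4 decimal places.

Field K=10, C=2: +10·20° lon, +2·10° lat → SW at lon 20°, lat -70°.
Square 0, 7: +0·2° lon, +7·1° lat → SW at lon 20°, lat -63°.
Subsquare p=15, k=10: +15·0.0833333° lon, +10·0.0416667° lat → SW at lon 21.25°, lat -62.5833°.
latitude -62.5833, longitude 21.2500.

-62.5833, 21.2500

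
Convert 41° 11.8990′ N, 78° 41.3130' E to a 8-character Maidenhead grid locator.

MN91ie27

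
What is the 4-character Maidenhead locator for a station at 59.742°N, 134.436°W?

CO29

Shift to the Maidenhead origin (180°W, 90°S): lon 45.56, lat 149.74.
Field: 45.56/20 → 2 → C, 149.74/10 → 14 → O; chars CO.
Square: 5.56/2 → 2, 9.74/1 → 9; chars 29.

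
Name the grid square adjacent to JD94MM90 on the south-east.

JD94nl09

Longitude extended square 9; +1 → 10, wraps to 0, carry into subsquare.
Longitude subsquare m = 12; +1 → 13 = n.
Latitude extended square 0; −1 → -1, wraps to 9, carry into subsquare.
Latitude subsquare m = 12; −1 → 11 = l.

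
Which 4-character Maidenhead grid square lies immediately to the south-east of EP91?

FP00

Longitude square 9; +1 → 10, wraps to 0, carry into field.
Longitude field E = 4; +1 → 5 = F.
Latitude square 1; −1 → 0.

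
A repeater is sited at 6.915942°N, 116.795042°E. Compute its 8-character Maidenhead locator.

OJ86jv59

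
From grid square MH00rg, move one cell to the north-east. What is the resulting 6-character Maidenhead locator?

MH00sh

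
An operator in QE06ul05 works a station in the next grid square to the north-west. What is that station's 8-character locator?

QE06tl96

Longitude extended square 0; −1 → -1, wraps to 9, carry into subsquare.
Longitude subsquare u = 20; −1 → 19 = t.
Latitude extended square 5; +1 → 6.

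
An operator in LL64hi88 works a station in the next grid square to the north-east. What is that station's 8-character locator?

Longitude extended square 8; +1 → 9.
Latitude extended square 8; +1 → 9.

LL64hi99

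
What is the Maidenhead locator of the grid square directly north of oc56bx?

Latitude subsquare x = 23; +1 → 24, wraps to 0 = a, carry into square.
Latitude square 6; +1 → 7.
The longitude characters are unchanged.

OC57ba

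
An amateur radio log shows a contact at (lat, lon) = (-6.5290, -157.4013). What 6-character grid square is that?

BI13hl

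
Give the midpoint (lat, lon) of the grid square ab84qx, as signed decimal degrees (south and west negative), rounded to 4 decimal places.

Field A=0, B=1: +0·20° lon, +1·10° lat → SW at lon -180°, lat -80°.
Square 8, 4: +8·2° lon, +4·1° lat → SW at lon -164°, lat -76°.
Subsquare q=16, x=23: +16·0.0833333° lon, +23·0.0416667° lat → SW at lon -162.667°, lat -75.0417°.
Cell spans 0.0833333° lon × 0.0416667° lat. Centre is SW corner plus half of each.
latitude -75.0208, longitude -162.6250.

-75.0208, -162.6250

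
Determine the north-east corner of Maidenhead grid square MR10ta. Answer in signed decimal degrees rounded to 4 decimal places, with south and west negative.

Field M=12, R=17: +12·20° lon, +17·10° lat → SW at lon 60°, lat 80°.
Square 1, 0: +1·2° lon, +0·1° lat → SW at lon 62°, lat 80°.
Subsquare t=19, a=0: +19·0.0833333° lon, +0·0.0416667° lat → SW at lon 63.5833°, lat 80°.
Cell spans 0.0833333° lon × 0.0416667° lat. NE corner is SW corner plus one full cell.
latitude 80.0417, longitude 63.6667.

80.0417, 63.6667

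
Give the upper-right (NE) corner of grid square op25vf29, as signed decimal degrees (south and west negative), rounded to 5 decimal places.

Field O=14, P=15: +14·20° lon, +15·10° lat → SW at lon 100°, lat 60°.
Square 2, 5: +2·2° lon, +5·1° lat → SW at lon 104°, lat 65°.
Subsquare v=21, f=5: +21·0.0833333° lon, +5·0.0416667° lat → SW at lon 105.75°, lat 65.2083°.
Extended square 2, 9: +2·0.00833333° lon, +9·0.00416667° lat → SW at lon 105.767°, lat 65.2458°.
Cell spans 0.00833333° lon × 0.00416667° lat. NE corner is SW corner plus one full cell.
latitude 65.25000, longitude 105.77500.

65.25000, 105.77500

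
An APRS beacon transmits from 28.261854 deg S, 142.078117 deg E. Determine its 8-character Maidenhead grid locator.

Offset from 180°W / 90°S: lon 322.07812°, lat 61.73815°.
Field: lon ⌊322.07812/20⌋ = 16 → Q; lat ⌊61.73815/10⌋ = 6 → G.
Square: lon ⌊2.07812/2⌋ = 1; lat ⌊1.73815/1⌋ = 1.
Subsquare: lon ⌊0.07812/0.0833333⌋ = 0 → a; lat ⌊0.73815/0.0416667⌋ = 17 → r.
Extended square: lon ⌊0.07812/0.00833333⌋ = 9; lat ⌊0.02981/0.00416667⌋ = 7.

QG11ar97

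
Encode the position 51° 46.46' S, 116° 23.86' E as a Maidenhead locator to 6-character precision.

OD88ef

Add 180° to longitude and 90° to latitude: 296.3977, 38.2257.
Field: lon ⌊296.3977/20⌋ = 14 → O; lat ⌊38.2257/10⌋ = 3 → D.
Square: lon ⌊16.3977/2⌋ = 8; lat ⌊8.2257/1⌋ = 8.
Subsquare: lon ⌊0.3977/0.0833333⌋ = 4 → e; lat ⌊0.2257/0.0416667⌋ = 5 → f.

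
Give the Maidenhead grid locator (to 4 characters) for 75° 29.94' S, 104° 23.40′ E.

OB24

Offset from 180°W / 90°S: lon 284.39°, lat 14.50°.
Field (20°×10°, letters A–R): 284.39/20 → 14 → O, 14.50/10 → 1 → B; chars OB.
Square (2°×1°, digits 0–9): 4.39/2 → 2, 4.50/1 → 4; chars 24.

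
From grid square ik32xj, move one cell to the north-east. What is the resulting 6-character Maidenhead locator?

IK42ak

Longitude subsquare x = 23; +1 → 24, wraps to 0 = a, carry into square.
Longitude square 3; +1 → 4.
Latitude subsquare j = 9; +1 → 10 = k.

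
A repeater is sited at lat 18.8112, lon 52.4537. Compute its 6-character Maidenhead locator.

LK68ft

Offset from 180°W / 90°S: lon 232.4537°, lat 108.8112°.
Field (20°×10°, letters A–R): 232.4537/20 → 11 → L, 108.8112/10 → 10 → K; chars LK.
Square (2°×1°, digits 0–9): 12.4537/2 → 6, 8.8112/1 → 8; chars 68.
Subsquare (5′×2.5′, letters a–x): 0.4537/0.0833333 → 5 → f, 0.8112/0.0416667 → 19 → t; chars ft.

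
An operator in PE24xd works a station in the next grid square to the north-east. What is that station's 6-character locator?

Longitude subsquare x = 23; +1 → 24, wraps to 0 = a, carry into square.
Longitude square 2; +1 → 3.
Latitude subsquare d = 3; +1 → 4 = e.

PE34ae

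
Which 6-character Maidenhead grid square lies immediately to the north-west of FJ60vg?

Longitude subsquare v = 21; −1 → 20 = u.
Latitude subsquare g = 6; +1 → 7 = h.

FJ60uh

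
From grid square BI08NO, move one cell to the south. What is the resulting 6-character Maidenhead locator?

BI08nn

Latitude subsquare o = 14; −1 → 13 = n.
The longitude characters are unchanged.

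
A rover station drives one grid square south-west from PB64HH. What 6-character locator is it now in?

PB64gg

Longitude subsquare h = 7; −1 → 6 = g.
Latitude subsquare h = 7; −1 → 6 = g.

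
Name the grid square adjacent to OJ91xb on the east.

Longitude subsquare x = 23; +1 → 24, wraps to 0 = a, carry into square.
Longitude square 9; +1 → 10, wraps to 0, carry into field.
Longitude field O = 14; +1 → 15 = P.
The latitude characters are unchanged.

PJ01ab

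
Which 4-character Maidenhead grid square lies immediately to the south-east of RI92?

AI01

Longitude square 9; +1 → 10, wraps to 0, carry into field.
Longitude field R = 17; +1 → 18, wraps to 0 = A, wrapping around the antimeridian.
Latitude square 2; −1 → 1.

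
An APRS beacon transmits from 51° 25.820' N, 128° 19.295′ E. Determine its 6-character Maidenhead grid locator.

PO41dk

Offset from 180°W / 90°S: lon 308.3216°, lat 141.4303°.
Field (20°×10°, letters A–R): lon ⌊308.3216/20⌋ = 15 → P; lat ⌊141.4303/10⌋ = 14 → O.
Square (2°×1°, digits 0–9): lon ⌊8.3216/2⌋ = 4; lat ⌊1.4303/1⌋ = 1.
Subsquare (5′×2.5′, letters a–x): lon ⌊0.3216/0.0833333⌋ = 3 → d; lat ⌊0.4303/0.0416667⌋ = 10 → k.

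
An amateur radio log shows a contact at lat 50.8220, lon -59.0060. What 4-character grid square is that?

Offset from 180°W / 90°S: lon 120.99°, lat 140.82°.
Field (20°×10°, letters A–R): 120.99/20 → 6 → G, 140.82/10 → 14 → O; chars GO.
Square (2°×1°, digits 0–9): 0.99/2 → 0, 0.82/1 → 0; chars 00.

GO00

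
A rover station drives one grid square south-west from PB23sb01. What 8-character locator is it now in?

PB23rb90

Longitude extended square 0; −1 → -1, wraps to 9, carry into subsquare.
Longitude subsquare s = 18; −1 → 17 = r.
Latitude extended square 1; −1 → 0.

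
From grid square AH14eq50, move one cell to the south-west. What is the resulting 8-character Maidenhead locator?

AH14ep49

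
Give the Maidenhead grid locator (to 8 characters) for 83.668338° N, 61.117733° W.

FR93kq50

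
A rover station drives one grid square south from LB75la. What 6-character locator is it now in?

LB74lx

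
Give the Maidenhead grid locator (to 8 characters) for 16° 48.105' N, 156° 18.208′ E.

QK86dt62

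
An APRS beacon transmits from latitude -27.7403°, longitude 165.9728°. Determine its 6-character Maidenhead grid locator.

RG22xg

Shift to the Maidenhead origin (180°W, 90°S): lon 345.9728, lat 62.2597.
Field: lon ⌊345.9728/20⌋ = 17 → R; lat ⌊62.2597/10⌋ = 6 → G.
Square: lon ⌊5.9728/2⌋ = 2; lat ⌊2.2597/1⌋ = 2.
Subsquare: lon ⌊1.9728/0.0833333⌋ = 23 → x; lat ⌊0.2597/0.0416667⌋ = 6 → g.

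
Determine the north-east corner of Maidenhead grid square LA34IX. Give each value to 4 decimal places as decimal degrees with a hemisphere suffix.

Field L=11, A=0: +11·20° lon, +0·10° lat → SW at lon 40°, lat -90°.
Square 3, 4: +3·2° lon, +4·1° lat → SW at lon 46°, lat -86°.
Subsquare i=8, x=23: +8·0.0833333° lon, +23·0.0416667° lat → SW at lon 46.6667°, lat -85.0417°.
Cell spans 0.0833333° lon × 0.0416667° lat. NE corner is SW corner plus one full cell.
latitude 85.0000° S, longitude 46.7500° E.

85.0000° S, 46.7500° E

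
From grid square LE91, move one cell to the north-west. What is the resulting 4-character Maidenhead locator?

LE82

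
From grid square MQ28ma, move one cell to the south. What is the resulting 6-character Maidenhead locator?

MQ27mx

Latitude subsquare a = 0; −1 → -1, wraps to 23 = x, carry into square.
Latitude square 8; −1 → 7.
The longitude characters are unchanged.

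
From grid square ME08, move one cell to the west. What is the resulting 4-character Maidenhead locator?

LE98

Longitude square 0; −1 → -1, wraps to 9, carry into field.
Longitude field M = 12; −1 → 11 = L.
The latitude characters are unchanged.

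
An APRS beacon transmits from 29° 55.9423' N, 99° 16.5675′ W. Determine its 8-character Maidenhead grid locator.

EL09iw63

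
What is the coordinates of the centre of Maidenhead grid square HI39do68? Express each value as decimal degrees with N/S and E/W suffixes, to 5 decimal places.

Field H=7, I=8: +7·20° lon, +8·10° lat → SW at lon -40°, lat -10°.
Square 3, 9: +3·2° lon, +9·1° lat → SW at lon -34°, lat -1°.
Subsquare d=3, o=14: +3·0.0833333° lon, +14·0.0416667° lat → SW at lon -33.75°, lat -0.416667°.
Extended square 6, 8: +6·0.00833333° lon, +8·0.00416667° lat → SW at lon -33.7°, lat -0.383333°.
Cell spans 0.00833333° lon × 0.00416667° lat. Centre is SW corner plus half of each.
latitude 0.38125° S, longitude 33.69583° W.

0.38125° S, 33.69583° W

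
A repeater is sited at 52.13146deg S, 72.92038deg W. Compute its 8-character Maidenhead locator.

FD37mu98

Add 180° to longitude and 90° to latitude: 107.07962, 37.86854.
Field: 107.07962/20 → 5 → F, 37.86854/10 → 3 → D; chars FD.
Square: 7.07962/2 → 3, 7.86854/1 → 7; chars 37.
Subsquare: 1.07962/0.0833333 → 12 → m, 0.86854/0.0416667 → 20 → u; chars mu.
Extended square: 0.07962/0.00833333 → 9, 0.03521/0.00416667 → 8; chars 98.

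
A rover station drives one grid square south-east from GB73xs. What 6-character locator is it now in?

GB83ar

Longitude subsquare x = 23; +1 → 24, wraps to 0 = a, carry into square.
Longitude square 7; +1 → 8.
Latitude subsquare s = 18; −1 → 17 = r.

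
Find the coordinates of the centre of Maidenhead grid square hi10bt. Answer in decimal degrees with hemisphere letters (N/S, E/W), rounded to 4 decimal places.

Field H=7, I=8: +7·20° lon, +8·10° lat → SW at lon -40°, lat -10°.
Square 1, 0: +1·2° lon, +0·1° lat → SW at lon -38°, lat -10°.
Subsquare b=1, t=19: +1·0.0833333° lon, +19·0.0416667° lat → SW at lon -37.9167°, lat -9.20833°.
Cell spans 0.0833333° lon × 0.0416667° lat. Centre is SW corner plus half of each.
latitude 9.1875° S, longitude 37.8750° W.

9.1875° S, 37.8750° W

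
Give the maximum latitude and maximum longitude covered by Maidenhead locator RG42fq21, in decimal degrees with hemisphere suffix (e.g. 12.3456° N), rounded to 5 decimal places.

27.32500° S, 168.44167° E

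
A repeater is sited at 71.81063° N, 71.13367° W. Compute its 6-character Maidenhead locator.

Add 180° to longitude and 90° to latitude: 108.8663, 161.8106.
Field (20°×10°, letters A–R): lon ⌊108.8663/20⌋ = 5 → F; lat ⌊161.8106/10⌋ = 16 → Q.
Square (2°×1°, digits 0–9): lon ⌊8.8663/2⌋ = 4; lat ⌊1.8106/1⌋ = 1.
Subsquare (5′×2.5′, letters a–x): lon ⌊0.8663/0.0833333⌋ = 10 → k; lat ⌊0.8106/0.0416667⌋ = 19 → t.

FQ41kt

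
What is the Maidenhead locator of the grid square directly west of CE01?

BE91

Longitude square 0; −1 → -1, wraps to 9, carry into field.
Longitude field C = 2; −1 → 1 = B.
The latitude characters are unchanged.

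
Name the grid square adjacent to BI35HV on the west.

Longitude subsquare h = 7; −1 → 6 = g.
The latitude characters are unchanged.

BI35gv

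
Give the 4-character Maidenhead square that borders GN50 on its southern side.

Latitude square 0; −1 → -1, wraps to 9, carry into field.
Latitude field N = 13; −1 → 12 = M.
The longitude characters are unchanged.

GM59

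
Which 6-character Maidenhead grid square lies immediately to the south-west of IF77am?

IF67xl

Longitude subsquare a = 0; −1 → -1, wraps to 23 = x, carry into square.
Longitude square 7; −1 → 6.
Latitude subsquare m = 12; −1 → 11 = l.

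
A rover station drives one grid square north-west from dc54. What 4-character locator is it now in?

DC45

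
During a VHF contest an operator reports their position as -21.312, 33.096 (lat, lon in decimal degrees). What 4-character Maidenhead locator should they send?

KG68

Offset from 180°W / 90°S: lon 213.10°, lat 68.69°.
Field: lon ⌊213.10/20⌋ = 10 → K; lat ⌊68.69/10⌋ = 6 → G.
Square: lon ⌊13.10/2⌋ = 6; lat ⌊8.69/1⌋ = 8.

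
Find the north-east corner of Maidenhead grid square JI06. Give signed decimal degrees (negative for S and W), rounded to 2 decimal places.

-3.00, 2.00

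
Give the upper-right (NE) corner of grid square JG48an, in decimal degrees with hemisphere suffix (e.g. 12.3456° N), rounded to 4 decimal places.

21.4167° S, 8.0833° E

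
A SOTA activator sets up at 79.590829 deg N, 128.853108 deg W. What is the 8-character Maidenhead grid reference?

CQ59no71

Offset from 180°W / 90°S: lon 51.14689°, lat 169.59083°.
Field: lon ⌊51.14689/20⌋ = 2 → C; lat ⌊169.59083/10⌋ = 16 → Q.
Square: lon ⌊11.14689/2⌋ = 5; lat ⌊9.59083/1⌋ = 9.
Subsquare: lon ⌊1.14689/0.0833333⌋ = 13 → n; lat ⌊0.59083/0.0416667⌋ = 14 → o.
Extended square: lon ⌊0.06356/0.00833333⌋ = 7; lat ⌊0.00750/0.00416667⌋ = 1.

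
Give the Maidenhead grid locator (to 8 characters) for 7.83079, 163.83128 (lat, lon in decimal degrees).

RJ17vt99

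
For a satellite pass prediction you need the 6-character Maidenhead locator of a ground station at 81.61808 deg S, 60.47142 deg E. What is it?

MA08fj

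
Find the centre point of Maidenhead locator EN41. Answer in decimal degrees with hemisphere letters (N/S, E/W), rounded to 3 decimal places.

Field E=4, N=13: +4·20° lon, +13·10° lat → SW at lon -100°, lat 40°.
Square 4, 1: +4·2° lon, +1·1° lat → SW at lon -92°, lat 41°.
Cell spans 2° lon × 1° lat. Centre is SW corner plus half of each.
latitude 41.500° N, longitude 91.000° W.

41.500° N, 91.000° W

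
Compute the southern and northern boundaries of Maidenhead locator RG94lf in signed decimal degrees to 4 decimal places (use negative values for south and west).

Field R=17, G=6: +17·20° lon, +6·10° lat → SW at lon 160°, lat -30°.
Square 9, 4: +9·2° lon, +4·1° lat → SW at lon 178°, lat -26°.
Subsquare l=11, f=5: +11·0.0833333° lon, +5·0.0416667° lat → SW at lon 178.917°, lat -25.7917°.
Cell spans 0.0833333° lon × 0.0416667° lat.
south -25.7917, north -25.7500.

-25.7917, -25.7500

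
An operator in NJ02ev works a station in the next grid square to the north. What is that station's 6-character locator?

NJ02ew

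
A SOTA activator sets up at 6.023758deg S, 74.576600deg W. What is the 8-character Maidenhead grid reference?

FI23rx04

Shift to the Maidenhead origin (180°W, 90°S): lon 105.42340, lat 83.97624.
Field (20°×10°, letters A–R): lon ⌊105.42340/20⌋ = 5 → F; lat ⌊83.97624/10⌋ = 8 → I.
Square (2°×1°, digits 0–9): lon ⌊5.42340/2⌋ = 2; lat ⌊3.97624/1⌋ = 3.
Subsquare (5′×2.5′, letters a–x): lon ⌊1.42340/0.0833333⌋ = 17 → r; lat ⌊0.97624/0.0416667⌋ = 23 → x.
Extended square (30″×15″, digits 0–9): lon ⌊0.00673/0.00833333⌋ = 0; lat ⌊0.01791/0.00416667⌋ = 4.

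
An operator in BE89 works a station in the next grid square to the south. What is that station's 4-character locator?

Latitude square 9; −1 → 8.
The longitude characters are unchanged.

BE88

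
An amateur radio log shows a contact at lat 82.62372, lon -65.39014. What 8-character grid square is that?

Shift to the Maidenhead origin (180°W, 90°S): lon 114.60986, lat 172.62372.
Field: lon ⌊114.60986/20⌋ = 5 → F; lat ⌊172.62372/10⌋ = 17 → R.
Square: lon ⌊14.60986/2⌋ = 7; lat ⌊2.62372/1⌋ = 2.
Subsquare: lon ⌊0.60986/0.0833333⌋ = 7 → h; lat ⌊0.62372/0.0416667⌋ = 14 → o.
Extended square: lon ⌊0.02653/0.00833333⌋ = 3; lat ⌊0.04039/0.00416667⌋ = 9.

FR72ho39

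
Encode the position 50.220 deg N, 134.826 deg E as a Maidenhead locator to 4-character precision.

Shift to the Maidenhead origin (180°W, 90°S): lon 314.83, lat 140.22.
Field: lon ⌊314.83/20⌋ = 15 → P; lat ⌊140.22/10⌋ = 14 → O.
Square: lon ⌊14.83/2⌋ = 7; lat ⌊0.22/1⌋ = 0.

PO70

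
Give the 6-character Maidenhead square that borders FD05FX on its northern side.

Latitude subsquare x = 23; +1 → 24, wraps to 0 = a, carry into square.
Latitude square 5; +1 → 6.
The longitude characters are unchanged.

FD06fa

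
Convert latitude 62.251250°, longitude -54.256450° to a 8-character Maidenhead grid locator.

GP22ug90

Add 180° to longitude and 90° to latitude: 125.74355, 152.25125.
Field (20°×10°, letters A–R): 125.74355/20 → 6 → G, 152.25125/10 → 15 → P; chars GP.
Square (2°×1°, digits 0–9): 5.74355/2 → 2, 2.25125/1 → 2; chars 22.
Subsquare (5′×2.5′, letters a–x): 1.74355/0.0833333 → 20 → u, 0.25125/0.0416667 → 6 → g; chars ug.
Extended square (30″×15″, digits 0–9): 0.07688/0.00833333 → 9, 0.00125/0.00416667 → 0; chars 90.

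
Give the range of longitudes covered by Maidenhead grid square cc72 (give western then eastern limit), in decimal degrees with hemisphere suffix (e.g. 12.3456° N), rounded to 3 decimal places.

Field C=2, C=2: +2·20° lon, +2·10° lat → SW at lon -140°, lat -70°.
Square 7, 2: +7·2° lon, +2·1° lat → SW at lon -126°, lat -68°.
Cell spans 2° lon × 1° lat.
west 126.000° W, east 124.000° W.

126.000° W, 124.000° W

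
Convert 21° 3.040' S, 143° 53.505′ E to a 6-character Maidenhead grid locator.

QG18ww

Offset from 180°W / 90°S: lon 323.8918°, lat 68.9493°.
Field: 323.8918/20 → 16 → Q, 68.9493/10 → 6 → G; chars QG.
Square: 3.8918/2 → 1, 8.9493/1 → 8; chars 18.
Subsquare: 1.8918/0.0833333 → 22 → w, 0.9493/0.0416667 → 22 → w; chars ww.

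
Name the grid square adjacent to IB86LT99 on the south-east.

Longitude extended square 9; +1 → 10, wraps to 0, carry into subsquare.
Longitude subsquare l = 11; +1 → 12 = m.
Latitude extended square 9; −1 → 8.

IB86mt08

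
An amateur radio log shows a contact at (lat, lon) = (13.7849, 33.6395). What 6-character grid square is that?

Offset from 180°W / 90°S: lon 213.6395°, lat 103.7849°.
Field: lon ⌊213.6395/20⌋ = 10 → K; lat ⌊103.7849/10⌋ = 10 → K.
Square: lon ⌊13.6395/2⌋ = 6; lat ⌊3.7849/1⌋ = 3.
Subsquare: lon ⌊1.6395/0.0833333⌋ = 19 → t; lat ⌊0.7849/0.0416667⌋ = 18 → s.

KK63ts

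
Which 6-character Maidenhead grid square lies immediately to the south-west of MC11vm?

MC11ul

Longitude subsquare v = 21; −1 → 20 = u.
Latitude subsquare m = 12; −1 → 11 = l.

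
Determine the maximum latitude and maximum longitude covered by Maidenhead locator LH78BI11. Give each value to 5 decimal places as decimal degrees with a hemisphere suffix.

Field L=11, H=7: +11·20° lon, +7·10° lat → SW at lon 40°, lat -20°.
Square 7, 8: +7·2° lon, +8·1° lat → SW at lon 54°, lat -12°.
Subsquare b=1, i=8: +1·0.0833333° lon, +8·0.0416667° lat → SW at lon 54.0833°, lat -11.6667°.
Extended square 1, 1: +1·0.00833333° lon, +1·0.00416667° lat → SW at lon 54.0917°, lat -11.6625°.
Cell spans 0.00833333° lon × 0.00416667° lat. NE corner is SW corner plus one full cell.
latitude 11.65833° S, longitude 54.10000° E.

11.65833° S, 54.10000° E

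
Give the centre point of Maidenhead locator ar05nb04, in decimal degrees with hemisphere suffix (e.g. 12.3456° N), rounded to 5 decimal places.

85.06042° N, 178.91250° W

Field A=0, R=17: +0·20° lon, +17·10° lat → SW at lon -180°, lat 80°.
Square 0, 5: +0·2° lon, +5·1° lat → SW at lon -180°, lat 85°.
Subsquare n=13, b=1: +13·0.0833333° lon, +1·0.0416667° lat → SW at lon -178.917°, lat 85.0417°.
Extended square 0, 4: +0·0.00833333° lon, +4·0.00416667° lat → SW at lon -178.917°, lat 85.0583°.
Cell spans 0.00833333° lon × 0.00416667° lat. Centre is SW corner plus half of each.
latitude 85.06042° N, longitude 178.91250° W.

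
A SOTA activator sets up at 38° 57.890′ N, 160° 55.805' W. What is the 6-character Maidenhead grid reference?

Add 180° to longitude and 90° to latitude: 19.0699, 128.9648.
Field: lon ⌊19.0699/20⌋ = 0 → A; lat ⌊128.9648/10⌋ = 12 → M.
Square: lon ⌊19.0699/2⌋ = 9; lat ⌊8.9648/1⌋ = 8.
Subsquare: lon ⌊1.0699/0.0833333⌋ = 12 → m; lat ⌊0.9648/0.0416667⌋ = 23 → x.

AM98mx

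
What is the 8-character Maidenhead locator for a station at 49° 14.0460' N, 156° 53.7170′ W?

Offset from 180°W / 90°S: lon 23.10472°, lat 139.23410°.
Field: lon ⌊23.10472/20⌋ = 1 → B; lat ⌊139.23410/10⌋ = 13 → N.
Square: lon ⌊3.10472/2⌋ = 1; lat ⌊9.23410/1⌋ = 9.
Subsquare: lon ⌊1.10472/0.0833333⌋ = 13 → n; lat ⌊0.23410/0.0416667⌋ = 5 → f.
Extended square: lon ⌊0.02138/0.00833333⌋ = 2; lat ⌊0.02577/0.00416667⌋ = 6.

BN19nf26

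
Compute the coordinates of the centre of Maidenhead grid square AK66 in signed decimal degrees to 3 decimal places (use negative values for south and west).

Field A=0, K=10: +0·20° lon, +10·10° lat → SW at lon -180°, lat 10°.
Square 6, 6: +6·2° lon, +6·1° lat → SW at lon -168°, lat 16°.
Cell spans 2° lon × 1° lat. Centre is SW corner plus half of each.
latitude 16.500, longitude -167.000.

16.500, -167.000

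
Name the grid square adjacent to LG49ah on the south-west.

Longitude subsquare a = 0; −1 → -1, wraps to 23 = x, carry into square.
Longitude square 4; −1 → 3.
Latitude subsquare h = 7; −1 → 6 = g.

LG39xg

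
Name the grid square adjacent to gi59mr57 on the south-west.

Longitude extended square 5; −1 → 4.
Latitude extended square 7; −1 → 6.

GI59mr46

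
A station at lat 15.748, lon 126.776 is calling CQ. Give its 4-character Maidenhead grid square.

Add 180° to longitude and 90° to latitude: 306.78, 105.75.
Field: 306.78/20 → 15 → P, 105.75/10 → 10 → K; chars PK.
Square: 6.78/2 → 3, 5.75/1 → 5; chars 35.

PK35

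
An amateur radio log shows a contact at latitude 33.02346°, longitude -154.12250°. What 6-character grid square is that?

Offset from 180°W / 90°S: lon 25.8775°, lat 123.0235°.
Field: 25.8775/20 → 1 → B, 123.0235/10 → 12 → M; chars BM.
Square: 5.8775/2 → 2, 3.0235/1 → 3; chars 23.
Subsquare: 1.8775/0.0833333 → 22 → w, 0.0235/0.0416667 → 0 → a; chars wa.

BM23wa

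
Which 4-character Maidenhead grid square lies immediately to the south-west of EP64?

Longitude square 6; −1 → 5.
Latitude square 4; −1 → 3.

EP53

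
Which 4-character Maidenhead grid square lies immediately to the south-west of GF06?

Longitude square 0; −1 → -1, wraps to 9, carry into field.
Longitude field G = 6; −1 → 5 = F.
Latitude square 6; −1 → 5.

FF95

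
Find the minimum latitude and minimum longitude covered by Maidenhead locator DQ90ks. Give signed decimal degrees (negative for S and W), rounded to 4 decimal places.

70.7500, -101.1667

Field D=3, Q=16: +3·20° lon, +16·10° lat → SW at lon -120°, lat 70°.
Square 9, 0: +9·2° lon, +0·1° lat → SW at lon -102°, lat 70°.
Subsquare k=10, s=18: +10·0.0833333° lon, +18·0.0416667° lat → SW at lon -101.167°, lat 70.75°.
latitude 70.7500, longitude -101.1667.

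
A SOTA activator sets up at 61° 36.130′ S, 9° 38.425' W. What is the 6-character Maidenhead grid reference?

Offset from 180°W / 90°S: lon 170.3596°, lat 28.3978°.
Field: 170.3596/20 → 8 → I, 28.3978/10 → 2 → C; chars IC.
Square: 10.3596/2 → 5, 8.3978/1 → 8; chars 58.
Subsquare: 0.3596/0.0833333 → 4 → e, 0.3978/0.0416667 → 9 → j; chars ej.

IC58ej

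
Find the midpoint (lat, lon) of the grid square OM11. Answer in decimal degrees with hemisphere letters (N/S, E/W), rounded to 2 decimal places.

31.50° N, 103.00° E

Field O=14, M=12: +14·20° lon, +12·10° lat → SW at lon 100°, lat 30°.
Square 1, 1: +1·2° lon, +1·1° lat → SW at lon 102°, lat 31°.
Cell spans 2° lon × 1° lat. Centre is SW corner plus half of each.
latitude 31.50° N, longitude 103.00° E.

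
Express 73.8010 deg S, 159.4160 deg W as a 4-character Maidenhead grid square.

Shift to the Maidenhead origin (180°W, 90°S): lon 20.58, lat 16.20.
Field (20°×10°, letters A–R): lon ⌊20.58/20⌋ = 1 → B; lat ⌊16.20/10⌋ = 1 → B.
Square (2°×1°, digits 0–9): lon ⌊0.58/2⌋ = 0; lat ⌊6.20/1⌋ = 6.

BB06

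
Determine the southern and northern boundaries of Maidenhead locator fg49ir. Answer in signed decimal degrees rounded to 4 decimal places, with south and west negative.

-20.2917, -20.2500

Field F=5, G=6: +5·20° lon, +6·10° lat → SW at lon -80°, lat -30°.
Square 4, 9: +4·2° lon, +9·1° lat → SW at lon -72°, lat -21°.
Subsquare i=8, r=17: +8·0.0833333° lon, +17·0.0416667° lat → SW at lon -71.3333°, lat -20.2917°.
Cell spans 0.0833333° lon × 0.0416667° lat.
south -20.2917, north -20.2500.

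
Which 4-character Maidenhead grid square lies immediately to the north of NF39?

Latitude square 9; +1 → 10, wraps to 0, carry into field.
Latitude field F = 5; +1 → 6 = G.
The longitude characters are unchanged.

NG30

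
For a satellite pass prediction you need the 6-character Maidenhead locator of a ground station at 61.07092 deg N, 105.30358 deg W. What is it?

DP71ib

Add 180° to longitude and 90° to latitude: 74.6964, 151.0709.
Field: lon ⌊74.6964/20⌋ = 3 → D; lat ⌊151.0709/10⌋ = 15 → P.
Square: lon ⌊14.6964/2⌋ = 7; lat ⌊1.0709/1⌋ = 1.
Subsquare: lon ⌊0.6964/0.0833333⌋ = 8 → i; lat ⌊0.0709/0.0416667⌋ = 1 → b.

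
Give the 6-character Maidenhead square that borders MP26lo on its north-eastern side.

MP26mp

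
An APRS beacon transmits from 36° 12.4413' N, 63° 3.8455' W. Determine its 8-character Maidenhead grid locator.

FM86le29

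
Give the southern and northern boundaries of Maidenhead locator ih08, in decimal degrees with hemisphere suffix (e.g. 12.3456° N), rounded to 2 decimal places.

Field I=8, H=7: +8·20° lon, +7·10° lat → SW at lon -20°, lat -20°.
Square 0, 8: +0·2° lon, +8·1° lat → SW at lon -20°, lat -12°.
Cell spans 2° lon × 1° lat.
south 12.00° S, north 11.00° S.

12.00° S, 11.00° S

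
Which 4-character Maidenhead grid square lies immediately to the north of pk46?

PK47

Latitude square 6; +1 → 7.
The longitude characters are unchanged.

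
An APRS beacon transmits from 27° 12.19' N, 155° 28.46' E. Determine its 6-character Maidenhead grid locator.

QL77re

Add 180° to longitude and 90° to latitude: 335.4743, 117.2032.
Field: 335.4743/20 → 16 → Q, 117.2032/10 → 11 → L; chars QL.
Square: 15.4743/2 → 7, 7.2032/1 → 7; chars 77.
Subsquare: 1.4743/0.0833333 → 17 → r, 0.2032/0.0416667 → 4 → e; chars re.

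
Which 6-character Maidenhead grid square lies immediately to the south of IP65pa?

IP64px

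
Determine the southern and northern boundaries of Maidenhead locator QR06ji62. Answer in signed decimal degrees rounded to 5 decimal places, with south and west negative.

86.34167, 86.34583

Field Q=16, R=17: +16·20° lon, +17·10° lat → SW at lon 140°, lat 80°.
Square 0, 6: +0·2° lon, +6·1° lat → SW at lon 140°, lat 86°.
Subsquare j=9, i=8: +9·0.0833333° lon, +8·0.0416667° lat → SW at lon 140.75°, lat 86.3333°.
Extended square 6, 2: +6·0.00833333° lon, +2·0.00416667° lat → SW at lon 140.8°, lat 86.3417°.
Cell spans 0.00833333° lon × 0.00416667° lat.
south 86.34167, north 86.34583.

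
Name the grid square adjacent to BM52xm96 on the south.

Latitude extended square 6; −1 → 5.
The longitude characters are unchanged.

BM52xm95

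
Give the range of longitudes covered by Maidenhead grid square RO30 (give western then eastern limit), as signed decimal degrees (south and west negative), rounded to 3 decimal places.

Field R=17, O=14: +17·20° lon, +14·10° lat → SW at lon 160°, lat 50°.
Square 3, 0: +3·2° lon, +0·1° lat → SW at lon 166°, lat 50°.
Cell spans 2° lon × 1° lat.
west 166.000, east 168.000.

166.000, 168.000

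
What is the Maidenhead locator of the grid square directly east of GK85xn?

Longitude subsquare x = 23; +1 → 24, wraps to 0 = a, carry into square.
Longitude square 8; +1 → 9.
The latitude characters are unchanged.

GK95an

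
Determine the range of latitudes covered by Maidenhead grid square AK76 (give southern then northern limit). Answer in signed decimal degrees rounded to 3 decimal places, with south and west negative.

16.000, 17.000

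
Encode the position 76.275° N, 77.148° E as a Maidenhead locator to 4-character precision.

MQ86

Shift to the Maidenhead origin (180°W, 90°S): lon 257.15, lat 166.28.
Field (20°×10°, letters A–R): 257.15/20 → 12 → M, 166.28/10 → 16 → Q; chars MQ.
Square (2°×1°, digits 0–9): 17.15/2 → 8, 6.28/1 → 6; chars 86.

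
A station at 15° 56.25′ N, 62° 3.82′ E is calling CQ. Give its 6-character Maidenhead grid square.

MK15aw

Add 180° to longitude and 90° to latitude: 242.0637, 105.9375.
Field: 242.0637/20 → 12 → M, 105.9375/10 → 10 → K; chars MK.
Square: 2.0637/2 → 1, 5.9375/1 → 5; chars 15.
Subsquare: 0.0637/0.0833333 → 0 → a, 0.9375/0.0416667 → 22 → w; chars aw.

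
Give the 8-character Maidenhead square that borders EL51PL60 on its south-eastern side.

Longitude extended square 6; +1 → 7.
Latitude extended square 0; −1 → -1, wraps to 9, carry into subsquare.
Latitude subsquare l = 11; −1 → 10 = k.

EL51pk79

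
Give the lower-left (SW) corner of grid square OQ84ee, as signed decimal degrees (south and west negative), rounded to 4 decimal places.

Field O=14, Q=16: +14·20° lon, +16·10° lat → SW at lon 100°, lat 70°.
Square 8, 4: +8·2° lon, +4·1° lat → SW at lon 116°, lat 74°.
Subsquare e=4, e=4: +4·0.0833333° lon, +4·0.0416667° lat → SW at lon 116.333°, lat 74.1667°.
latitude 74.1667, longitude 116.3333.

74.1667, 116.3333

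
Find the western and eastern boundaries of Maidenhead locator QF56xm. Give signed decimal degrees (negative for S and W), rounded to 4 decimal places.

151.9167, 152.0000

Field Q=16, F=5: +16·20° lon, +5·10° lat → SW at lon 140°, lat -40°.
Square 5, 6: +5·2° lon, +6·1° lat → SW at lon 150°, lat -34°.
Subsquare x=23, m=12: +23·0.0833333° lon, +12·0.0416667° lat → SW at lon 151.917°, lat -33.5°.
Cell spans 0.0833333° lon × 0.0416667° lat.
west 151.9167, east 152.0000.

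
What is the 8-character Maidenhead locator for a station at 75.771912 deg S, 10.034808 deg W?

IB44xf54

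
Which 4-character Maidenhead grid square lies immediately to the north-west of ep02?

DP93

Longitude square 0; −1 → -1, wraps to 9, carry into field.
Longitude field E = 4; −1 → 3 = D.
Latitude square 2; +1 → 3.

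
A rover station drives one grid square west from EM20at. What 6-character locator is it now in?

EM10xt

Longitude subsquare a = 0; −1 → -1, wraps to 23 = x, carry into square.
Longitude square 2; −1 → 1.
The latitude characters are unchanged.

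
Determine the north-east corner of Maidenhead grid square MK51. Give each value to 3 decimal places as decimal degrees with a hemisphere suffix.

12.000° N, 72.000° E

Field M=12, K=10: +12·20° lon, +10·10° lat → SW at lon 60°, lat 10°.
Square 5, 1: +5·2° lon, +1·1° lat → SW at lon 70°, lat 11°.
Cell spans 2° lon × 1° lat. NE corner is SW corner plus one full cell.
latitude 12.000° N, longitude 72.000° E.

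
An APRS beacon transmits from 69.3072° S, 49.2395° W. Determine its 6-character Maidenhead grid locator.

GC50jq

Offset from 180°W / 90°S: lon 130.7605°, lat 20.6928°.
Field: 130.7605/20 → 6 → G, 20.6928/10 → 2 → C; chars GC.
Square: 10.7605/2 → 5, 0.6928/1 → 0; chars 50.
Subsquare: 0.7605/0.0833333 → 9 → j, 0.6928/0.0416667 → 16 → q; chars jq.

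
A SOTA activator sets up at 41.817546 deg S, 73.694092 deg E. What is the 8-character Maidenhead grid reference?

ME68ue33

Shift to the Maidenhead origin (180°W, 90°S): lon 253.69409, lat 48.18245.
Field: 253.69409/20 → 12 → M, 48.18245/10 → 4 → E; chars ME.
Square: 13.69409/2 → 6, 8.18245/1 → 8; chars 68.
Subsquare: 1.69409/0.0833333 → 20 → u, 0.18245/0.0416667 → 4 → e; chars ue.
Extended square: 0.02743/0.00833333 → 3, 0.01579/0.00416667 → 3; chars 33.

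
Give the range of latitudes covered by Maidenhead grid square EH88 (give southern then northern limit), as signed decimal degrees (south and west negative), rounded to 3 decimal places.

-12.000, -11.000

Field E=4, H=7: +4·20° lon, +7·10° lat → SW at lon -100°, lat -20°.
Square 8, 8: +8·2° lon, +8·1° lat → SW at lon -84°, lat -12°.
Cell spans 2° lon × 1° lat.
south -12.000, north -11.000.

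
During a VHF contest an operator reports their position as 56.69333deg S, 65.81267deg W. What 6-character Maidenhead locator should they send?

FD73ch

Add 180° to longitude and 90° to latitude: 114.1873, 33.3067.
Field: 114.1873/20 → 5 → F, 33.3067/10 → 3 → D; chars FD.
Square: 14.1873/2 → 7, 3.3067/1 → 3; chars 73.
Subsquare: 0.1873/0.0833333 → 2 → c, 0.3067/0.0416667 → 7 → h; chars ch.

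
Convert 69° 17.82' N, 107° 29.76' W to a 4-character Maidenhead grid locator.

Shift to the Maidenhead origin (180°W, 90°S): lon 72.50, lat 159.30.
Field: 72.50/20 → 3 → D, 159.30/10 → 15 → P; chars DP.
Square: 12.50/2 → 6, 9.30/1 → 9; chars 69.

DP69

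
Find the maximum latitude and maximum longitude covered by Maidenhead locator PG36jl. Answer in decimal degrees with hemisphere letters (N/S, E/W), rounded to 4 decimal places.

23.5000° S, 126.8333° E

Field P=15, G=6: +15·20° lon, +6·10° lat → SW at lon 120°, lat -30°.
Square 3, 6: +3·2° lon, +6·1° lat → SW at lon 126°, lat -24°.
Subsquare j=9, l=11: +9·0.0833333° lon, +11·0.0416667° lat → SW at lon 126.75°, lat -23.5417°.
Cell spans 0.0833333° lon × 0.0416667° lat. NE corner is SW corner plus one full cell.
latitude 23.5000° S, longitude 126.8333° E.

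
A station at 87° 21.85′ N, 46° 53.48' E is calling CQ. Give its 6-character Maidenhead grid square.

Offset from 180°W / 90°S: lon 226.8913°, lat 177.3642°.
Field (20°×10°, letters A–R): 226.8913/20 → 11 → L, 177.3642/10 → 17 → R; chars LR.
Square (2°×1°, digits 0–9): 6.8913/2 → 3, 7.3642/1 → 7; chars 37.
Subsquare (5′×2.5′, letters a–x): 0.8913/0.0833333 → 10 → k, 0.3642/0.0416667 → 8 → i; chars ki.

LR37ki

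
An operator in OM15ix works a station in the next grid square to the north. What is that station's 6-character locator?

OM16ia

Latitude subsquare x = 23; +1 → 24, wraps to 0 = a, carry into square.
Latitude square 5; +1 → 6.
The longitude characters are unchanged.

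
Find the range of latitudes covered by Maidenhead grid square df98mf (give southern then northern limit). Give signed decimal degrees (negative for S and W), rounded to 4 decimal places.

Field D=3, F=5: +3·20° lon, +5·10° lat → SW at lon -120°, lat -40°.
Square 9, 8: +9·2° lon, +8·1° lat → SW at lon -102°, lat -32°.
Subsquare m=12, f=5: +12·0.0833333° lon, +5·0.0416667° lat → SW at lon -101°, lat -31.7917°.
Cell spans 0.0833333° lon × 0.0416667° lat.
south -31.7917, north -31.7500.

-31.7917, -31.7500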